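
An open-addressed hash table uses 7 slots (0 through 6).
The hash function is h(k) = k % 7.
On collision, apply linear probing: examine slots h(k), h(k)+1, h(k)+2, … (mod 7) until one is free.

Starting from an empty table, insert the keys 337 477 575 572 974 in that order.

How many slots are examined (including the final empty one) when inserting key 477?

2

337: h=1 => slot 1
477: h=1, probe 1,2 => slot 2
575: h=1, probe 1,2,3 => slot 3
572: h=5 => slot 5
974: h=1, probe 1,2,3,4 => slot 4
Table: [-, 337, 477, 575, 974, 572, -]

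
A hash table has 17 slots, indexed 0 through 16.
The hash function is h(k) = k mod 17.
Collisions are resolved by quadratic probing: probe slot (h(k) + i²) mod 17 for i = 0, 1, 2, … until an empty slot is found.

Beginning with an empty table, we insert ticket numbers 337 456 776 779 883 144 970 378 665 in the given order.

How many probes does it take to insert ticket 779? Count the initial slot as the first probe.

337: h=14 → slot 14
456: h=14, probe 14,15 → slot 15
776: h=11 → slot 11
779: h=14, probe 14,15,1 → slot 1
883: h=16 → slot 16
144: h=8 → slot 8
970: h=1, probe 1,2 → slot 2
378: h=4 → slot 4
665: h=2, probe 2,3 → slot 3
Table: [—, 779, 970, 665, 378, —, —, —, 144, —, —, 776, —, —, 337, 456, 883]

3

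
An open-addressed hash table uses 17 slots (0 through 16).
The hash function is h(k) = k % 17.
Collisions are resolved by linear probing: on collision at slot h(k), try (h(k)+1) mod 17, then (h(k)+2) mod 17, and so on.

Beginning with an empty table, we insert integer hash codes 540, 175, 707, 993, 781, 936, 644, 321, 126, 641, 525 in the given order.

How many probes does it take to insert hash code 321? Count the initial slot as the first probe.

3

Insert 540: h=13, slot 13 empty → index 13.
Insert 175: h=5, slot 5 empty → index 5.
Insert 707: h=10, slot 10 empty → index 10.
Insert 993: h=7, slot 7 empty → index 7.
Insert 781: h=16, slot 16 empty → index 16.
Insert 936: h=1, slot 1 empty → index 1.
Insert 644: h=15, slot 15 empty → index 15.
Insert 321: h=15, slots 15,16 occupied → index 0.
Insert 126: h=7, slot 7 occupied → index 8.
Insert 641: h=12, slot 12 empty → index 12.
Insert 525: h=15, slots 15,16,0,1 occupied → index 2.
Table: [321, 936, 525, —, —, 175, —, 993, 126, —, 707, —, 641, 540, —, 644, 781]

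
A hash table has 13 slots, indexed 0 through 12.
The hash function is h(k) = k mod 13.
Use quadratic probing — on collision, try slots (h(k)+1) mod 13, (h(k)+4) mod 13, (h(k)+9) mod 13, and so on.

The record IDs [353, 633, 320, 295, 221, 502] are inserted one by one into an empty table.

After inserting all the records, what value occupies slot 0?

221

Insert 353: h=2, slot 2 empty => index 2.
Insert 633: h=9, slot 9 empty => index 9.
Insert 320: h=8, slot 8 empty => index 8.
Insert 295: h=9, slot 9 occupied => index 10.
Insert 221: h=0, slot 0 empty => index 0.
Insert 502: h=8, slots 8,9 occupied => index 12.
Table: [221, ∅, 353, ∅, ∅, ∅, ∅, ∅, 320, 633, 295, ∅, 502]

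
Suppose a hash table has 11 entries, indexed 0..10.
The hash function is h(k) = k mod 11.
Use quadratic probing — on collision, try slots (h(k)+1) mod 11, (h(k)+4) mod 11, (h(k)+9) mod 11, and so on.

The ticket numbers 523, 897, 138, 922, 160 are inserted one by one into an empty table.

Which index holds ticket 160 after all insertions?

4

523 hashes to 6; slot 6 is free => place at 6.
897 hashes to 6; 6 taken => place at 7.
138 hashes to 6; 6,7 taken => place at 10.
922 hashes to 9; slot 9 is free => place at 9.
160 hashes to 6; 6,7,10 taken => place at 4.
Table: [_, _, _, _, 160, _, 523, 897, _, 922, 138]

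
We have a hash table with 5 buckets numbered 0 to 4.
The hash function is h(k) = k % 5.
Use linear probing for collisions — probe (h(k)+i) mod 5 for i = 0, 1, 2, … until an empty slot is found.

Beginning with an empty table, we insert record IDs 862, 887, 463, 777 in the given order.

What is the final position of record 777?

Insert 862: h=2, slot 2 empty -> index 2.
Insert 887: h=2, slot 2 occupied -> index 3.
Insert 463: h=3, slot 3 occupied -> index 4.
Insert 777: h=2, slots 2,3,4 occupied -> index 0.
Table: [777, ., 862, 887, 463]

0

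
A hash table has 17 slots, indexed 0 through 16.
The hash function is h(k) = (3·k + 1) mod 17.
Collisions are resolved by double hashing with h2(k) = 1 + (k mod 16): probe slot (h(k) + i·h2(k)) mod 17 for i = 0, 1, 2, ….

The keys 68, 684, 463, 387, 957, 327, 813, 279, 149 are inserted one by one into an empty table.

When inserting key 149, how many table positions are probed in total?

68 hashes to 1; slot 1 is free => place at 1.
684 hashes to 13; slot 13 is free => place at 13.
463 hashes to 13, h2=16; 13 taken => place at 12.
387 hashes to 6; slot 6 is free => place at 6.
957 hashes to 16; slot 16 is free => place at 16.
327 hashes to 13, h2=8; 13 taken => place at 4.
813 hashes to 9; slot 9 is free => place at 9.
279 hashes to 5; slot 5 is free => place at 5.
149 hashes to 6, h2=6; 6,12,1 taken => place at 7.
Table: [., 68, ., ., 327, 279, 387, 149, ., 813, ., ., 463, 684, ., ., 957]

4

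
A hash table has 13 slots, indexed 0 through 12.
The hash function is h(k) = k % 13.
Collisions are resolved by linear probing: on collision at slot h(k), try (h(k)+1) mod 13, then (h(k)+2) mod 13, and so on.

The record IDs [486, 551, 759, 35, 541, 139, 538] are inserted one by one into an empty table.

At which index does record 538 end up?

11

Insert 486: h=5, slot 5 empty → index 5.
Insert 551: h=5, slot 5 occupied → index 6.
Insert 759: h=5, slots 5,6 occupied → index 7.
Insert 35: h=9, slot 9 empty → index 9.
Insert 541: h=8, slot 8 empty → index 8.
Insert 139: h=9, slot 9 occupied → index 10.
Insert 538: h=5, slots 5,6,7,8,9,10 occupied → index 11.
Table: [-, -, -, -, -, 486, 551, 759, 541, 35, 139, 538, -]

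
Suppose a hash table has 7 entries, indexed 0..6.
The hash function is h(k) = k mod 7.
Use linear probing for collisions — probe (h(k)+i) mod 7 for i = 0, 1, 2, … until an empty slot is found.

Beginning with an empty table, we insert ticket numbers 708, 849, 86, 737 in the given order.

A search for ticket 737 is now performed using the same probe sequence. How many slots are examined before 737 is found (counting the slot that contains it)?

3

Insert 708: h=1, slot 1 empty -> index 1.
Insert 849: h=2, slot 2 empty -> index 2.
Insert 86: h=2, slot 2 occupied -> index 3.
Insert 737: h=2, slots 2,3 occupied -> index 4.
Table: [-, 708, 849, 86, 737, -, -]
Lookup 737: h=2, probe 2,3,4 → found at 4.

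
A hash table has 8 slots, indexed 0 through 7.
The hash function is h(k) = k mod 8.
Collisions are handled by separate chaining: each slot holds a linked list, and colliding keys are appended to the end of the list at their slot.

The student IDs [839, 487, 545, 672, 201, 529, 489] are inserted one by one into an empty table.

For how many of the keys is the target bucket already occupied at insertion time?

Insert 839: h=7, bucket 7 empty -> new chain.
Insert 487: h=7, bucket 7 nonempty -> append to chain.
Insert 545: h=1, bucket 1 empty -> new chain.
Insert 672: h=0, bucket 0 empty -> new chain.
Insert 201: h=1, bucket 1 nonempty -> append to chain.
Insert 529: h=1, bucket 1 nonempty -> append to chain.
Insert 489: h=1, bucket 1 nonempty -> append to chain.
Final buckets:
0: 672
1: 545 -> 201 -> 529 -> 489
2: -
3: -
4: -
5: -
6: -
7: 839 -> 487

4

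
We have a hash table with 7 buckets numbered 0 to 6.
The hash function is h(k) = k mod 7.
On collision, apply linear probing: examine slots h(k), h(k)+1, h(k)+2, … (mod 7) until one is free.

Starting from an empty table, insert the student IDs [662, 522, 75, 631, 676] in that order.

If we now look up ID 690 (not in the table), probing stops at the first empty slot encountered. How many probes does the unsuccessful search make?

662: h=4 → slot 4
522: h=4, probe 4,5 → slot 5
75: h=5, probe 5,6 → slot 6
631: h=1 → slot 1
676: h=4, probe 4,5,6,0 → slot 0
Table: [676, 631, _, _, 662, 522, 75]
Lookup 690: h=4, probe 4,5,6,0,1,2 → slot 2 empty, not found.

6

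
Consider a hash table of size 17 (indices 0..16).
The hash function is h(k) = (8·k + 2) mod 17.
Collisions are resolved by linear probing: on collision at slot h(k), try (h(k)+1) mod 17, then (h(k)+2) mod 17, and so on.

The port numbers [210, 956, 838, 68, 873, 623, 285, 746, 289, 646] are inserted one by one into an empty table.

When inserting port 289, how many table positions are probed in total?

210 hashes to 16; slot 16 is free → place at 16.
956 hashes to 0; slot 0 is free → place at 0.
838 hashes to 8; slot 8 is free → place at 8.
68 hashes to 2; slot 2 is free → place at 2.
873 hashes to 16; 16,0 taken → place at 1.
623 hashes to 5; slot 5 is free → place at 5.
285 hashes to 4; slot 4 is free → place at 4.
746 hashes to 3; slot 3 is free → place at 3.
289 hashes to 2; 2,3,4,5 taken → place at 6.
646 hashes to 2; 2,3,4,5,6 taken → place at 7.
Table: [956, 873, 68, 746, 285, 623, 289, 646, 838, _, _, _, _, _, _, _, 210]

5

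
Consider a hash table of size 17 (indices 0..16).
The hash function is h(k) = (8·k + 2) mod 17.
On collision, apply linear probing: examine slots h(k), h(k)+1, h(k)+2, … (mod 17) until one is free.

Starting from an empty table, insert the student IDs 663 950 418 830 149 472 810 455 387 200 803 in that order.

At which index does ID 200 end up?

9

Insert 663: h=2, slot 2 empty => index 2.
Insert 950: h=3, slot 3 empty => index 3.
Insert 418: h=14, slot 14 empty => index 14.
Insert 830: h=12, slot 12 empty => index 12.
Insert 149: h=4, slot 4 empty => index 4.
Insert 472: h=4, slot 4 occupied => index 5.
Insert 810: h=5, slot 5 occupied => index 6.
Insert 455: h=4, slots 4,5,6 occupied => index 7.
Insert 387: h=4, slots 4,5,6,7 occupied => index 8.
Insert 200: h=4, slots 4,5,6,7,8 occupied => index 9.
Insert 803: h=0, slot 0 empty => index 0.
Table: [803, -, 663, 950, 149, 472, 810, 455, 387, 200, -, -, 830, -, 418, -, -]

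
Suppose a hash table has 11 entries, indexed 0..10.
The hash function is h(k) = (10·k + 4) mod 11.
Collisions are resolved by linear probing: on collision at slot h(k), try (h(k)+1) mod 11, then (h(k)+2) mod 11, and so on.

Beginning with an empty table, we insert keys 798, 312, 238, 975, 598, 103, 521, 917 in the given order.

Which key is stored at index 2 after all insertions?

103

798: h=9 => slot 9
312: h=0 => slot 0
238: h=8 => slot 8
975: h=8, probe 8,9,10 => slot 10
598: h=0, probe 0,1 => slot 1
103: h=0, probe 0,1,2 => slot 2
521: h=0, probe 0,1,2,3 => slot 3
917: h=0, probe 0,1,2,3,4 => slot 4
Table: [312, 598, 103, 521, 917, _, _, _, 238, 798, 975]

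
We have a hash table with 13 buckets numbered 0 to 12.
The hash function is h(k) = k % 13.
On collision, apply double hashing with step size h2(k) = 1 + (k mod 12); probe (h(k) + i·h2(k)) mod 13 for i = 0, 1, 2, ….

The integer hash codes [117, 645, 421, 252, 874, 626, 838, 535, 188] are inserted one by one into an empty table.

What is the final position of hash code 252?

117: h=0 => slot 0
645: h=8 => slot 8
421: h=5 => slot 5
252: h=5, h2=1, probe 5,6 => slot 6
874: h=3 => slot 3
626: h=2 => slot 2
838: h=6, h2=11, probe 6,4 => slot 4
535: h=2, h2=8, probe 2,10 => slot 10
188: h=6, h2=9, probe 6,2,11 => slot 11
Table: [117, —, 626, 874, 838, 421, 252, —, 645, —, 535, 188, —]

6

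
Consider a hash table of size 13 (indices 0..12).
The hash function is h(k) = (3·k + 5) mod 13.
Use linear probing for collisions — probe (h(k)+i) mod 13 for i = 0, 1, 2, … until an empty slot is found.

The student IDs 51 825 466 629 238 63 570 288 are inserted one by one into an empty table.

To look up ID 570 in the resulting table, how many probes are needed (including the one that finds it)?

3

51: h=2 → slot 2
825: h=10 → slot 10
466: h=12 → slot 12
629: h=7 → slot 7
238: h=4 → slot 4
63: h=12, probe 12,0 → slot 0
570: h=12, probe 12,0,1 → slot 1
288: h=11 → slot 11
Table: [63, 570, 51, ∅, 238, ∅, ∅, 629, ∅, ∅, 825, 288, 466]
Lookup 570: h=12, probe 12,0,1 → found at 1.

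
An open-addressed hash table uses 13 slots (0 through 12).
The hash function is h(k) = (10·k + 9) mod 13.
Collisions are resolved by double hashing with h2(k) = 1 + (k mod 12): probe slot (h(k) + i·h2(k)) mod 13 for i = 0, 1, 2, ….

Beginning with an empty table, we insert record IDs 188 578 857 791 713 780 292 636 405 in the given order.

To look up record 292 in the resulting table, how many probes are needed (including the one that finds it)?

188: h=4 -> slot 4
578: h=4, h2=3, probe 4,7 -> slot 7
857: h=12 -> slot 12
791: h=2 -> slot 2
713: h=2, h2=6, probe 2,8 -> slot 8
780: h=9 -> slot 9
292: h=4, h2=5, probe 4,9,1 -> slot 1
636: h=12, h2=1, probe 12,0 -> slot 0
405: h=3 -> slot 3
Table: [636, 292, 791, 405, 188, ., ., 578, 713, 780, ., ., 857]
Lookup 292: h=4, h2=5, probe 4,9,1 → found at 1.

3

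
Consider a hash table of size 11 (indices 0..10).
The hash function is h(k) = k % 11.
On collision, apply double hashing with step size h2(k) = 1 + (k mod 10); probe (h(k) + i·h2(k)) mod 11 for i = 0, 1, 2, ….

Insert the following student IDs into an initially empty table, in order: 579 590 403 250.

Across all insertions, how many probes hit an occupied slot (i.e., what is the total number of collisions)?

Insert 579: h=7, slot 7 empty -> index 7.
Insert 590: h=7, h2=1, slot 7 occupied -> index 8.
Insert 403: h=7, h2=4, slot 7 occupied -> index 0.
Insert 250: h=8, h2=1, slot 8 occupied -> index 9.
Table: [403, —, —, —, —, —, —, 579, 590, 250, —]

3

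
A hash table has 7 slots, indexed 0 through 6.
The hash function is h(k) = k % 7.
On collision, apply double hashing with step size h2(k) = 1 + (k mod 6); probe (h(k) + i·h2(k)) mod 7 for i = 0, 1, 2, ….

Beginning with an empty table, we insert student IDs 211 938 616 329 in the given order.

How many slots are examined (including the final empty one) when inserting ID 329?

2

211 hashes to 1; slot 1 is free → place at 1.
938 hashes to 0; slot 0 is free → place at 0.
616 hashes to 0, h2=5; 0 taken → place at 5.
329 hashes to 0, h2=6; 0 taken → place at 6.
Table: [938, 211, ∅, ∅, ∅, 616, 329]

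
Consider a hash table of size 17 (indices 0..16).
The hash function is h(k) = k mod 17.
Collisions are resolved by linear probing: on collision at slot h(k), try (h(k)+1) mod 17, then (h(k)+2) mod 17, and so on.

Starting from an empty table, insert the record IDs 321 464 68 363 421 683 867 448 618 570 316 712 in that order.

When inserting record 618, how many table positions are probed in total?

3

321 hashes to 15; slot 15 is free → place at 15.
464 hashes to 5; slot 5 is free → place at 5.
68 hashes to 0; slot 0 is free → place at 0.
363 hashes to 6; slot 6 is free → place at 6.
421 hashes to 13; slot 13 is free → place at 13.
683 hashes to 3; slot 3 is free → place at 3.
867 hashes to 0; 0 taken → place at 1.
448 hashes to 6; 6 taken → place at 7.
618 hashes to 6; 6,7 taken → place at 8.
570 hashes to 9; slot 9 is free → place at 9.
316 hashes to 10; slot 10 is free → place at 10.
712 hashes to 15; 15 taken → place at 16.
Table: [68, 867, —, 683, —, 464, 363, 448, 618, 570, 316, —, —, 421, —, 321, 712]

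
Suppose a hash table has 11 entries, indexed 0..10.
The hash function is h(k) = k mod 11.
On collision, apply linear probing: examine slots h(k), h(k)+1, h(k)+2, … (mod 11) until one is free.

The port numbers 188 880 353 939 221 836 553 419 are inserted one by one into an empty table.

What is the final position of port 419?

7

Insert 188: h=1, slot 1 empty → index 1.
Insert 880: h=0, slot 0 empty → index 0.
Insert 353: h=1, slot 1 occupied → index 2.
Insert 939: h=4, slot 4 empty → index 4.
Insert 221: h=1, slots 1,2 occupied → index 3.
Insert 836: h=0, slots 0,1,2,3,4 occupied → index 5.
Insert 553: h=3, slots 3,4,5 occupied → index 6.
Insert 419: h=1, slots 1,2,3,4,5,6 occupied → index 7.
Table: [880, 188, 353, 221, 939, 836, 553, 419, -, -, -]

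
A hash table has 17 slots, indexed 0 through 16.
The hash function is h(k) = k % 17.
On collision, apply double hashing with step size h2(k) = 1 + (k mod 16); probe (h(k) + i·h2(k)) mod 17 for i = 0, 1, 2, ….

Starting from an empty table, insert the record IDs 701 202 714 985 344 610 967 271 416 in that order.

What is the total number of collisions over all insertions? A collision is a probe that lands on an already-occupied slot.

5

701: h=4 -> slot 4
202: h=15 -> slot 15
714: h=0 -> slot 0
985: h=16 -> slot 16
344: h=4, h2=9, probe 4,13 -> slot 13
610: h=15, h2=3, probe 15,1 -> slot 1
967: h=15, h2=8, probe 15,6 -> slot 6
271: h=16, h2=16, probe 16,15,14 -> slot 14
416: h=8 -> slot 8
Table: [714, 610, _, _, 701, _, 967, _, 416, _, _, _, _, 344, 271, 202, 985]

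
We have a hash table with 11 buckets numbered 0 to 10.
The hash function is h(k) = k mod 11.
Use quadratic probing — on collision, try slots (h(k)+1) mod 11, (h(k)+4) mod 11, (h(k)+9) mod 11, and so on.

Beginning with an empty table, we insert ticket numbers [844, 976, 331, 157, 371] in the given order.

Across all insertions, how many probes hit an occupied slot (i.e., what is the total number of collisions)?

844 hashes to 8; slot 8 is free → place at 8.
976 hashes to 8; 8 taken → place at 9.
331 hashes to 1; slot 1 is free → place at 1.
157 hashes to 3; slot 3 is free → place at 3.
371 hashes to 8; 8,9,1 taken → place at 6.
Table: [_, 331, _, 157, _, _, 371, _, 844, 976, _]

4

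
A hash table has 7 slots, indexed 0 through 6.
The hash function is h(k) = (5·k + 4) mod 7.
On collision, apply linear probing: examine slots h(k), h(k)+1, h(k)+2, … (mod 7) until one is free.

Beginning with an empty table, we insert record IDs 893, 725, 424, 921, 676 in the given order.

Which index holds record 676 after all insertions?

0

Insert 893: h=3, slot 3 empty => index 3.
Insert 725: h=3, slot 3 occupied => index 4.
Insert 424: h=3, slots 3,4 occupied => index 5.
Insert 921: h=3, slots 3,4,5 occupied => index 6.
Insert 676: h=3, slots 3,4,5,6 occupied => index 0.
Table: [676, _, _, 893, 725, 424, 921]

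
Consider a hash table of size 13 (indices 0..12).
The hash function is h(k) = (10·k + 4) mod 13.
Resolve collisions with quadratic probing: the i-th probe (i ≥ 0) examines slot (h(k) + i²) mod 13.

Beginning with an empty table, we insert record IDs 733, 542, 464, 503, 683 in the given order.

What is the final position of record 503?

7

Insert 733: h=2, slot 2 empty -> index 2.
Insert 542: h=3, slot 3 empty -> index 3.
Insert 464: h=3, slot 3 occupied -> index 4.
Insert 503: h=3, slots 3,4 occupied -> index 7.
Insert 683: h=9, slot 9 empty -> index 9.
Table: [∅, ∅, 733, 542, 464, ∅, ∅, 503, ∅, 683, ∅, ∅, ∅]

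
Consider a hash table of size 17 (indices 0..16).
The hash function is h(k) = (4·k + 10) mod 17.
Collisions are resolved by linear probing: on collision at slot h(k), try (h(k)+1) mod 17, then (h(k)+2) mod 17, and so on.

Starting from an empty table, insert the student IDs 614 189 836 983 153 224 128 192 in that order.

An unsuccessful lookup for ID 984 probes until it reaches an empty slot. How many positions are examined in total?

614 hashes to 1; slot 1 is free -> place at 1.
189 hashes to 1; 1 taken -> place at 2.
836 hashes to 5; slot 5 is free -> place at 5.
983 hashes to 15; slot 15 is free -> place at 15.
153 hashes to 10; slot 10 is free -> place at 10.
224 hashes to 5; 5 taken -> place at 6.
128 hashes to 12; slot 12 is free -> place at 12.
192 hashes to 13; slot 13 is free -> place at 13.
Table: [—, 614, 189, —, —, 836, 224, —, —, —, 153, —, 128, 192, —, 983, —]
Lookup 984: h=2, probe 2,3 → slot 3 empty, not found.

2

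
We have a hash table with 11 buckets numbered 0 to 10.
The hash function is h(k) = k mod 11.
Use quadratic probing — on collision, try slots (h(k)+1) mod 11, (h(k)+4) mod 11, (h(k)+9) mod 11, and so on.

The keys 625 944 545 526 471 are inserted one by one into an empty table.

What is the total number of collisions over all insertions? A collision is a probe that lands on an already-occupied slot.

625: h=9 -> slot 9
944: h=9, probe 9,10 -> slot 10
545: h=6 -> slot 6
526: h=9, probe 9,10,2 -> slot 2
471: h=9, probe 9,10,2,7 -> slot 7
Table: [., ., 526, ., ., ., 545, 471, ., 625, 944]

6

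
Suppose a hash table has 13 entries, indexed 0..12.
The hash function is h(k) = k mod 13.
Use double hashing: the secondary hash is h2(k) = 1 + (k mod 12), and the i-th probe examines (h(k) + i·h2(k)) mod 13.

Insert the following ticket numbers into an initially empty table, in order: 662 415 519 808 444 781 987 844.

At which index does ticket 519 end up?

3

662: h=12 => slot 12
415: h=12, h2=8, probe 12,7 => slot 7
519: h=12, h2=4, probe 12,3 => slot 3
808: h=2 => slot 2
444: h=2, h2=1, probe 2,3,4 => slot 4
781: h=1 => slot 1
987: h=12, h2=4, probe 12,3,7,11 => slot 11
844: h=12, h2=5, probe 12,4,9 => slot 9
Table: [_, 781, 808, 519, 444, _, _, 415, _, 844, _, 987, 662]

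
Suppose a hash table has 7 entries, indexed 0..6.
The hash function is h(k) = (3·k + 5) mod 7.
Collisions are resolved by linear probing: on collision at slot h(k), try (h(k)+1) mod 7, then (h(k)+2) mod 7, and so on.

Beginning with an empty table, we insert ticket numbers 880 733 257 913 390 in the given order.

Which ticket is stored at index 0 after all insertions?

733

880: h=6 -> slot 6
733: h=6, probe 6,0 -> slot 0
257: h=6, probe 6,0,1 -> slot 1
913: h=0, probe 0,1,2 -> slot 2
390: h=6, probe 6,0,1,2,3 -> slot 3
Table: [733, 257, 913, 390, —, —, 880]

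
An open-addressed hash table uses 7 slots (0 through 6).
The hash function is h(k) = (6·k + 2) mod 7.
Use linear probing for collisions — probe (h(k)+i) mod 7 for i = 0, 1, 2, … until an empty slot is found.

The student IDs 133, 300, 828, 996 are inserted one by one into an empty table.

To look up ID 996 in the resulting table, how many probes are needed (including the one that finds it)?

133 hashes to 2; slot 2 is free → place at 2.
300 hashes to 3; slot 3 is free → place at 3.
828 hashes to 0; slot 0 is free → place at 0.
996 hashes to 0; 0 taken → place at 1.
Table: [828, 996, 133, 300, _, _, _]
Lookup 996: h=0, probe 0,1 → found at 1.

2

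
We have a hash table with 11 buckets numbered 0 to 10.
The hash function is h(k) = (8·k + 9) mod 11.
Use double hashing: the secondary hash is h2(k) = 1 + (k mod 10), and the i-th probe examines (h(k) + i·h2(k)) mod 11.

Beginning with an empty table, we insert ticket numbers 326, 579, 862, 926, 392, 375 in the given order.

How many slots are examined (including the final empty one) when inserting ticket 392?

Insert 326: h=10, slot 10 empty => index 10.
Insert 579: h=10, h2=10, slot 10 occupied => index 9.
Insert 862: h=8, slot 8 empty => index 8.
Insert 926: h=3, slot 3 empty => index 3.
Insert 392: h=10, h2=3, slot 10 occupied => index 2.
Insert 375: h=6, slot 6 empty => index 6.
Table: [∅, ∅, 392, 926, ∅, ∅, 375, ∅, 862, 579, 326]

2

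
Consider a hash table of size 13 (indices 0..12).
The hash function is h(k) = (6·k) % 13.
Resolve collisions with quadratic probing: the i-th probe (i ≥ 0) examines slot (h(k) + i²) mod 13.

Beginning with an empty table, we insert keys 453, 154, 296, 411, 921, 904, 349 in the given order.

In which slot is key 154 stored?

2

453: h=1 => slot 1
154: h=1, probe 1,2 => slot 2
296: h=8 => slot 8
411: h=9 => slot 9
921: h=1, probe 1,2,5 => slot 5
904: h=3 => slot 3
349: h=1, probe 1,2,5,10 => slot 10
Table: [_, 453, 154, 904, _, 921, _, _, 296, 411, 349, _, _]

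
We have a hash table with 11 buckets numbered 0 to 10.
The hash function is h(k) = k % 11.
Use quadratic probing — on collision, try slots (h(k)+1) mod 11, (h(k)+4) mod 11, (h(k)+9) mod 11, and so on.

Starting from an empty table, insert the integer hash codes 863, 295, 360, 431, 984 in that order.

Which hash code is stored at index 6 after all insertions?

984

863: h=5 -> slot 5
295: h=9 -> slot 9
360: h=8 -> slot 8
431: h=2 -> slot 2
984: h=5, probe 5,6 -> slot 6
Table: [-, -, 431, -, -, 863, 984, -, 360, 295, -]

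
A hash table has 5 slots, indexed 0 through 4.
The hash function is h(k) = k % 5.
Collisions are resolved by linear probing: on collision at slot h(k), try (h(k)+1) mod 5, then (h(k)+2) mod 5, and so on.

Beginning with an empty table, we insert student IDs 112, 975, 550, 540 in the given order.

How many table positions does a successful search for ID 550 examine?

2

112 hashes to 2; slot 2 is free -> place at 2.
975 hashes to 0; slot 0 is free -> place at 0.
550 hashes to 0; 0 taken -> place at 1.
540 hashes to 0; 0,1,2 taken -> place at 3.
Table: [975, 550, 112, 540, -]
Lookup 550: h=0, probe 0,1 → found at 1.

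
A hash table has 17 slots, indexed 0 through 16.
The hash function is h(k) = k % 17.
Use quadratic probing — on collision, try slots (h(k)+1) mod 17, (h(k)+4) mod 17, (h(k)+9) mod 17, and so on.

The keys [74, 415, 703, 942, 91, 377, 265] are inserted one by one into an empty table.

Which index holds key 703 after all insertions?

10

Insert 74: h=6, slot 6 empty => index 6.
Insert 415: h=7, slot 7 empty => index 7.
Insert 703: h=6, slots 6,7 occupied => index 10.
Insert 942: h=7, slot 7 occupied => index 8.
Insert 91: h=6, slots 6,7,10 occupied => index 15.
Insert 377: h=3, slot 3 empty => index 3.
Insert 265: h=10, slot 10 occupied => index 11.
Table: [—, —, —, 377, —, —, 74, 415, 942, —, 703, 265, —, —, —, 91, —]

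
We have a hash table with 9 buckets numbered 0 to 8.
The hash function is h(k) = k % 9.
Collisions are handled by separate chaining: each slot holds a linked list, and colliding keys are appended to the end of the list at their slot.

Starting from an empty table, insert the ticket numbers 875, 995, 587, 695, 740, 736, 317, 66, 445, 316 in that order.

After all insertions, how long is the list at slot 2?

Insert 875: h=2, bucket 2 empty -> new chain.
Insert 995: h=5, bucket 5 empty -> new chain.
Insert 587: h=2, bucket 2 nonempty -> append to chain.
Insert 695: h=2, bucket 2 nonempty -> append to chain.
Insert 740: h=2, bucket 2 nonempty -> append to chain.
Insert 736: h=7, bucket 7 empty -> new chain.
Insert 317: h=2, bucket 2 nonempty -> append to chain.
Insert 66: h=3, bucket 3 empty -> new chain.
Insert 445: h=4, bucket 4 empty -> new chain.
Insert 316: h=1, bucket 1 empty -> new chain.
Final buckets:
0: .
1: 316
2: 875 -> 587 -> 695 -> 740 -> 317
3: 66
4: 445
5: 995
6: .
7: 736
8: .

5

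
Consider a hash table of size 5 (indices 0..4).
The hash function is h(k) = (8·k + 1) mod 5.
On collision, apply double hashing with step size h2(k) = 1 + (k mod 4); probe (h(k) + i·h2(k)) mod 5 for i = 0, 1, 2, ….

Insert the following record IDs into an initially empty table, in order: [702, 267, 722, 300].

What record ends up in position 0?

722

702: h=2 -> slot 2
267: h=2, h2=4, probe 2,1 -> slot 1
722: h=2, h2=3, probe 2,0 -> slot 0
300: h=1, h2=1, probe 1,2,3 -> slot 3
Table: [722, 267, 702, 300, —]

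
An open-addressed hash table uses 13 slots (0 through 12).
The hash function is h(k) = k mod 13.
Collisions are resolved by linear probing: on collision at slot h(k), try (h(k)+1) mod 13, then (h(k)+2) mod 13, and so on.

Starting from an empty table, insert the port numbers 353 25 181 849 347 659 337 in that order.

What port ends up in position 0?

181

353: h=2 -> slot 2
25: h=12 -> slot 12
181: h=12, probe 12,0 -> slot 0
849: h=4 -> slot 4
347: h=9 -> slot 9
659: h=9, probe 9,10 -> slot 10
337: h=12, probe 12,0,1 -> slot 1
Table: [181, 337, 353, ∅, 849, ∅, ∅, ∅, ∅, 347, 659, ∅, 25]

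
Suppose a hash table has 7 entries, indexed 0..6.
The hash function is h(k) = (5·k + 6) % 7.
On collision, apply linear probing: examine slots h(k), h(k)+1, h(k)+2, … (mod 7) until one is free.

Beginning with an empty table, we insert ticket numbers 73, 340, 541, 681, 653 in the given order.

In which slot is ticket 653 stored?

73: h=0 => slot 0
340: h=5 => slot 5
541: h=2 => slot 2
681: h=2, probe 2,3 => slot 3
653: h=2, probe 2,3,4 => slot 4
Table: [73, _, 541, 681, 653, 340, _]

4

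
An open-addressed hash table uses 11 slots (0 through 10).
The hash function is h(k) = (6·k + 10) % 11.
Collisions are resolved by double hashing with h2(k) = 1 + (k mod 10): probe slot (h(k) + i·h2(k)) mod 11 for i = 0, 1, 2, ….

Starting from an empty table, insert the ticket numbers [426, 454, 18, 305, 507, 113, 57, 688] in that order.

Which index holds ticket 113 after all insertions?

426 hashes to 3; slot 3 is free → place at 3.
454 hashes to 6; slot 6 is free → place at 6.
18 hashes to 8; slot 8 is free → place at 8.
305 hashes to 3, h2=6; 3 taken → place at 9.
507 hashes to 5; slot 5 is free → place at 5.
113 hashes to 6, h2=4; 6 taken → place at 10.
57 hashes to 0; slot 0 is free → place at 0.
688 hashes to 2; slot 2 is free → place at 2.
Table: [57, ∅, 688, 426, ∅, 507, 454, ∅, 18, 305, 113]

10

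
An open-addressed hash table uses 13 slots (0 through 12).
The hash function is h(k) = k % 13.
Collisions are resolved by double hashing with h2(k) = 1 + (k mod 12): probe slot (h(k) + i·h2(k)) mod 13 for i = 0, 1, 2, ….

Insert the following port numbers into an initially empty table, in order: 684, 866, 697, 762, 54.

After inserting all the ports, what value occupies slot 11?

684: h=8 -> slot 8
866: h=8, h2=3, probe 8,11 -> slot 11
697: h=8, h2=2, probe 8,10 -> slot 10
762: h=8, h2=7, probe 8,2 -> slot 2
54: h=2, h2=7, probe 2,9 -> slot 9
Table: [-, -, 762, -, -, -, -, -, 684, 54, 697, 866, -]

866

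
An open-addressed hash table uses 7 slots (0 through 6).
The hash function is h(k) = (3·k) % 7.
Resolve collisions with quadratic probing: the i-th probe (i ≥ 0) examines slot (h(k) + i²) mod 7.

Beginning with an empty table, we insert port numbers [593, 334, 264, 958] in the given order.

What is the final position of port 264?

5

593: h=1 → slot 1
334: h=1, probe 1,2 → slot 2
264: h=1, probe 1,2,5 → slot 5
958: h=4 → slot 4
Table: [∅, 593, 334, ∅, 958, 264, ∅]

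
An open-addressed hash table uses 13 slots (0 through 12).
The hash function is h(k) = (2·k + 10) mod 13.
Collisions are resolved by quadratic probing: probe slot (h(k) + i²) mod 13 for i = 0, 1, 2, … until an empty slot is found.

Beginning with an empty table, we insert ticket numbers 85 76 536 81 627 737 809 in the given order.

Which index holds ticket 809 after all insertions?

Insert 85: h=11, slot 11 empty => index 11.
Insert 76: h=6, slot 6 empty => index 6.
Insert 536: h=3, slot 3 empty => index 3.
Insert 81: h=3, slot 3 occupied => index 4.
Insert 627: h=3, slots 3,4 occupied => index 7.
Insert 737: h=2, slot 2 empty => index 2.
Insert 809: h=3, slots 3,4,7 occupied => index 12.
Table: [_, _, 737, 536, 81, _, 76, 627, _, _, _, 85, 809]

12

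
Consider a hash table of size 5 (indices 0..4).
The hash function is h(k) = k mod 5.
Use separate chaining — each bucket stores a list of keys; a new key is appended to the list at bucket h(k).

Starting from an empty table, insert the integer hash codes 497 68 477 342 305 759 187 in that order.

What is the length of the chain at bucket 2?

4

497 → bucket 2
68 → bucket 3
477 → bucket 2 (collision)
342 → bucket 2 (collision)
305 → bucket 0
759 → bucket 4
187 → bucket 2 (collision)
Final buckets:
0: 305
1: .
2: 497 -> 477 -> 342 -> 187
3: 68
4: 759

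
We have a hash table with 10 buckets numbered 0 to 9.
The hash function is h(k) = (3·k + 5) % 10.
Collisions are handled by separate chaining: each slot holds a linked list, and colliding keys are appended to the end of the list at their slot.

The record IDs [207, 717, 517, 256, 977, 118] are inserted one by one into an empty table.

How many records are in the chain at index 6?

Insert 207: h=6, bucket 6 empty -> new chain.
Insert 717: h=6, bucket 6 nonempty -> append to chain.
Insert 517: h=6, bucket 6 nonempty -> append to chain.
Insert 256: h=3, bucket 3 empty -> new chain.
Insert 977: h=6, bucket 6 nonempty -> append to chain.
Insert 118: h=9, bucket 9 empty -> new chain.
Final buckets:
0: ∅
1: ∅
2: ∅
3: 256
4: ∅
5: ∅
6: 207 -> 717 -> 517 -> 977
7: ∅
8: ∅
9: 118

4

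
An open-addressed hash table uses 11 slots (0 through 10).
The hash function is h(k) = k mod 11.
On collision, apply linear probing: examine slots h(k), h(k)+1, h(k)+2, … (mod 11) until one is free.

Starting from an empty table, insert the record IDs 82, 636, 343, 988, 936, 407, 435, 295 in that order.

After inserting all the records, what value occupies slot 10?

Insert 82: h=5, slot 5 empty → index 5.
Insert 636: h=9, slot 9 empty → index 9.
Insert 343: h=2, slot 2 empty → index 2.
Insert 988: h=9, slot 9 occupied → index 10.
Insert 936: h=1, slot 1 empty → index 1.
Insert 407: h=0, slot 0 empty → index 0.
Insert 435: h=6, slot 6 empty → index 6.
Insert 295: h=9, slots 9,10,0,1,2 occupied → index 3.
Table: [407, 936, 343, 295, ∅, 82, 435, ∅, ∅, 636, 988]

988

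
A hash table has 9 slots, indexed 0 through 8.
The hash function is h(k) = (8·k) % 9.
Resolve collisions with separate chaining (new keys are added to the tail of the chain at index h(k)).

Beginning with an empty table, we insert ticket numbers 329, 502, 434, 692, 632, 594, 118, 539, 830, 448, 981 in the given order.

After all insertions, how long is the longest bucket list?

329 → bucket 4
502 → bucket 2
434 → bucket 7
692 → bucket 1
632 → bucket 7 (collision)
594 → bucket 0
118 → bucket 8
539 → bucket 1 (collision)
830 → bucket 7 (collision)
448 → bucket 2 (collision)
981 → bucket 0 (collision)
Final buckets:
0: 594 -> 981
1: 692 -> 539
2: 502 -> 448
3: —
4: 329
5: —
6: —
7: 434 -> 632 -> 830
8: 118

3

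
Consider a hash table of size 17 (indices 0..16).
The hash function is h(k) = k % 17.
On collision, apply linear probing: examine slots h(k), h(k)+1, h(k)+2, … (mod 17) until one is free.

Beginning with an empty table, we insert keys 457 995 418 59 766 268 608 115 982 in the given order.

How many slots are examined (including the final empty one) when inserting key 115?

4

457: h=15 → slot 15
995: h=9 → slot 9
418: h=10 → slot 10
59: h=8 → slot 8
766: h=1 → slot 1
268: h=13 → slot 13
608: h=13, probe 13,14 → slot 14
115: h=13, probe 13,14,15,16 → slot 16
982: h=13, probe 13,14,15,16,0 → slot 0
Table: [982, 766, _, _, _, _, _, _, 59, 995, 418, _, _, 268, 608, 457, 115]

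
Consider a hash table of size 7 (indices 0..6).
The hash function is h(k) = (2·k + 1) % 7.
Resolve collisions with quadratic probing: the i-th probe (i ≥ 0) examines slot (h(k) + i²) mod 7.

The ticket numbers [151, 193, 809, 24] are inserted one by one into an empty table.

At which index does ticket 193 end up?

3

151 hashes to 2; slot 2 is free => place at 2.
193 hashes to 2; 2 taken => place at 3.
809 hashes to 2; 2,3 taken => place at 6.
24 hashes to 0; slot 0 is free => place at 0.
Table: [24, _, 151, 193, _, _, 809]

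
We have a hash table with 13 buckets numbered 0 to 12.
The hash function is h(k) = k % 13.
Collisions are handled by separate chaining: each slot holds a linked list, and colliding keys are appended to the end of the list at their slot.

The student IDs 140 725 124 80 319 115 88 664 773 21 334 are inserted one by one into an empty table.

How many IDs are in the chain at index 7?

140 → bucket 10
725 → bucket 10 (collision)
124 → bucket 7
80 → bucket 2
319 → bucket 7 (collision)
115 → bucket 11
88 → bucket 10 (collision)
664 → bucket 1
773 → bucket 6
21 → bucket 8
334 → bucket 9
Final buckets:
0: _
1: 664
2: 80
3: _
4: _
5: _
6: 773
7: 124 -> 319
8: 21
9: 334
10: 140 -> 725 -> 88
11: 115
12: _

2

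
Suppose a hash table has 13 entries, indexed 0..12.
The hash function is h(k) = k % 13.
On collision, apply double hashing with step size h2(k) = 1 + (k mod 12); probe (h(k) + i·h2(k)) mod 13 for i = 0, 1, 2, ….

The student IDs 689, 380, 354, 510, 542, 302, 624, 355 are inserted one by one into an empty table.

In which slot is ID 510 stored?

4

Insert 689: h=0, slot 0 empty => index 0.
Insert 380: h=3, slot 3 empty => index 3.
Insert 354: h=3, h2=7, slot 3 occupied => index 10.
Insert 510: h=3, h2=7, slots 3,10 occupied => index 4.
Insert 542: h=9, slot 9 empty => index 9.
Insert 302: h=3, h2=3, slot 3 occupied => index 6.
Insert 624: h=0, h2=1, slot 0 occupied => index 1.
Insert 355: h=4, h2=8, slot 4 occupied => index 12.
Table: [689, 624, ∅, 380, 510, ∅, 302, ∅, ∅, 542, 354, ∅, 355]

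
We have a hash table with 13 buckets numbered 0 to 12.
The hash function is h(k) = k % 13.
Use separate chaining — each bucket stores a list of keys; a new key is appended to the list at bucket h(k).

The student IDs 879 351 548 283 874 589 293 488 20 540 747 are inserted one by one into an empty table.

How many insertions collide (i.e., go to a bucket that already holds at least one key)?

Insert 879: h=8, bucket 8 empty → new chain.
Insert 351: h=0, bucket 0 empty → new chain.
Insert 548: h=2, bucket 2 empty → new chain.
Insert 283: h=10, bucket 10 empty → new chain.
Insert 874: h=3, bucket 3 empty → new chain.
Insert 589: h=4, bucket 4 empty → new chain.
Insert 293: h=7, bucket 7 empty → new chain.
Insert 488: h=7, bucket 7 nonempty → append to chain.
Insert 20: h=7, bucket 7 nonempty → append to chain.
Insert 540: h=7, bucket 7 nonempty → append to chain.
Insert 747: h=6, bucket 6 empty → new chain.
Final buckets:
0: 351
1: —
2: 548
3: 874
4: 589
5: —
6: 747
7: 293 -> 488 -> 20 -> 540
8: 879
9: —
10: 283
11: —
12: —

3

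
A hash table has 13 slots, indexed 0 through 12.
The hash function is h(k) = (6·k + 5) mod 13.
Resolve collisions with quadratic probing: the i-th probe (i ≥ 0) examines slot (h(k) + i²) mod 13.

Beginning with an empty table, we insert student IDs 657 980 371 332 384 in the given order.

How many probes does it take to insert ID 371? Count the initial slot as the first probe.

3

657: h=8 → slot 8
980: h=9 → slot 9
371: h=8, probe 8,9,12 → slot 12
332: h=8, probe 8,9,12,4 → slot 4
384: h=8, probe 8,9,12,4,11 → slot 11
Table: [_, _, _, _, 332, _, _, _, 657, 980, _, 384, 371]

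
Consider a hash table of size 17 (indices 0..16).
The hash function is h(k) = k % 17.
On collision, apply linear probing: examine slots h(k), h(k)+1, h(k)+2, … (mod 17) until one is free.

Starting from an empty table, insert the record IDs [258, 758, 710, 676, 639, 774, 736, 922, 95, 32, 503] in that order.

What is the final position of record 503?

258: h=3 -> slot 3
758: h=10 -> slot 10
710: h=13 -> slot 13
676: h=13, probe 13,14 -> slot 14
639: h=10, probe 10,11 -> slot 11
774: h=9 -> slot 9
736: h=5 -> slot 5
922: h=4 -> slot 4
95: h=10, probe 10,11,12 -> slot 12
32: h=15 -> slot 15
503: h=10, probe 10,11,12,13,14,15,16 -> slot 16
Table: [—, —, —, 258, 922, 736, —, —, —, 774, 758, 639, 95, 710, 676, 32, 503]

16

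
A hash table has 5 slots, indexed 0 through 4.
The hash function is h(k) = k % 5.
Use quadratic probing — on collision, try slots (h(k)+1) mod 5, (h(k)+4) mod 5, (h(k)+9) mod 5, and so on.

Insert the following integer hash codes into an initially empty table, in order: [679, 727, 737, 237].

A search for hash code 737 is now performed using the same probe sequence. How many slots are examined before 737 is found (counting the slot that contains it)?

2

679 hashes to 4; slot 4 is free -> place at 4.
727 hashes to 2; slot 2 is free -> place at 2.
737 hashes to 2; 2 taken -> place at 3.
237 hashes to 2; 2,3 taken -> place at 1.
Table: [., 237, 727, 737, 679]
Lookup 737: h=2, probe 2,3 → found at 3.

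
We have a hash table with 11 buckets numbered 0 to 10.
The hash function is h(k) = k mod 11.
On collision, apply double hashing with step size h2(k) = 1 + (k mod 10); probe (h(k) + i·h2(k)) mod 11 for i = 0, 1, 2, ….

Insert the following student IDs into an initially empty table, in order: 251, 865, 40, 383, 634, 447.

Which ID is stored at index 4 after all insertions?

447

251: h=9 -> slot 9
865: h=7 -> slot 7
40: h=7, h2=1, probe 7,8 -> slot 8
383: h=9, h2=4, probe 9,2 -> slot 2
634: h=7, h2=5, probe 7,1 -> slot 1
447: h=7, h2=8, probe 7,4 -> slot 4
Table: [., 634, 383, ., 447, ., ., 865, 40, 251, .]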